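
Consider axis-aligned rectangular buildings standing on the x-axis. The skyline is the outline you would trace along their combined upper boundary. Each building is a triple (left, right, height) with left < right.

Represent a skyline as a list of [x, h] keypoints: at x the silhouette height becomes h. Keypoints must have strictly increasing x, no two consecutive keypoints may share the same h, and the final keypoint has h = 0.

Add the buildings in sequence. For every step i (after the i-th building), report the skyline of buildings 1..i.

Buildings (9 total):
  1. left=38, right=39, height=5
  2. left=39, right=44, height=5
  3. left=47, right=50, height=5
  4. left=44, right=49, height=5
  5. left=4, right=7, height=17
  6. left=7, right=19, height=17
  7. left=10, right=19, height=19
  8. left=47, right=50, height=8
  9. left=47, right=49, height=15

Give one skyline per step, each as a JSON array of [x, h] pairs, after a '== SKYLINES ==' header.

== SKYLINES ==
[[38,5],[39,0]]
[[38,5],[44,0]]
[[38,5],[44,0],[47,5],[50,0]]
[[38,5],[50,0]]
[[4,17],[7,0],[38,5],[50,0]]
[[4,17],[19,0],[38,5],[50,0]]
[[4,17],[10,19],[19,0],[38,5],[50,0]]
[[4,17],[10,19],[19,0],[38,5],[47,8],[50,0]]
[[4,17],[10,19],[19,0],[38,5],[47,15],[49,8],[50,0]]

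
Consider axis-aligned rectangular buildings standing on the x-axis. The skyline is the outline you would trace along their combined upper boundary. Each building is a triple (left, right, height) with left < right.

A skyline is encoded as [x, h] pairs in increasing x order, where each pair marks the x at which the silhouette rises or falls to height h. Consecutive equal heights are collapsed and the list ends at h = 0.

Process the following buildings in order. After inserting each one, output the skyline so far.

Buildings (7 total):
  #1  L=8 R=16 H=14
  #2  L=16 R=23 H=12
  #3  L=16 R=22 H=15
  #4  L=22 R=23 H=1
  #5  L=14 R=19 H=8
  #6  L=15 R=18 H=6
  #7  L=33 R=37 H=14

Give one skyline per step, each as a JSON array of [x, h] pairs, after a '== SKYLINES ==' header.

== SKYLINES ==
[[8,14],[16,0]]
[[8,14],[16,12],[23,0]]
[[8,14],[16,15],[22,12],[23,0]]
[[8,14],[16,15],[22,12],[23,0]]
[[8,14],[16,15],[22,12],[23,0]]
[[8,14],[16,15],[22,12],[23,0]]
[[8,14],[16,15],[22,12],[23,0],[33,14],[37,0]]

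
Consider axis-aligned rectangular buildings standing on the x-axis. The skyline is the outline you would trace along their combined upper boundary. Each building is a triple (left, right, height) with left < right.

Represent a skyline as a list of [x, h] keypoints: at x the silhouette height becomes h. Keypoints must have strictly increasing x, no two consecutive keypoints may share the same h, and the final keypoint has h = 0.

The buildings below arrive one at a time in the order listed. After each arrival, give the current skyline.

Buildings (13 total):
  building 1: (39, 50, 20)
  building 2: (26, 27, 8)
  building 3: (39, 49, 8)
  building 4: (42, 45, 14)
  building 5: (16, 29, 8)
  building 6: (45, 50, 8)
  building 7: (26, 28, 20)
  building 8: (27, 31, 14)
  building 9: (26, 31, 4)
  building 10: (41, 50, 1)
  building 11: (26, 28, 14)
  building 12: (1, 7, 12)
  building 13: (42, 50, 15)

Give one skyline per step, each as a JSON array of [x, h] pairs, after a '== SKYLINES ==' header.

== SKYLINES ==
[[39,20],[50,0]]
[[26,8],[27,0],[39,20],[50,0]]
[[26,8],[27,0],[39,20],[50,0]]
[[26,8],[27,0],[39,20],[50,0]]
[[16,8],[29,0],[39,20],[50,0]]
[[16,8],[29,0],[39,20],[50,0]]
[[16,8],[26,20],[28,8],[29,0],[39,20],[50,0]]
[[16,8],[26,20],[28,14],[31,0],[39,20],[50,0]]
[[16,8],[26,20],[28,14],[31,0],[39,20],[50,0]]
[[16,8],[26,20],[28,14],[31,0],[39,20],[50,0]]
[[16,8],[26,20],[28,14],[31,0],[39,20],[50,0]]
[[1,12],[7,0],[16,8],[26,20],[28,14],[31,0],[39,20],[50,0]]
[[1,12],[7,0],[16,8],[26,20],[28,14],[31,0],[39,20],[50,0]]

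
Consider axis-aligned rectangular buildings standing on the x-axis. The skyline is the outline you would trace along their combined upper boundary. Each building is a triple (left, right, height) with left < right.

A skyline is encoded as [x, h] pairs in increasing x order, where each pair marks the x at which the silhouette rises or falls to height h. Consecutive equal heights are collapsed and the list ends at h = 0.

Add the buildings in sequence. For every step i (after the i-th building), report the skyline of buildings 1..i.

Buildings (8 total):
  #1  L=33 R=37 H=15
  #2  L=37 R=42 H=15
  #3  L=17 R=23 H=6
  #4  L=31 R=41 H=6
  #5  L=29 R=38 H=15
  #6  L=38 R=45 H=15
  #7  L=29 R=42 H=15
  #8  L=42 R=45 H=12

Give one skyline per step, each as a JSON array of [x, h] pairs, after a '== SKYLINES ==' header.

== SKYLINES ==
[[33,15],[37,0]]
[[33,15],[42,0]]
[[17,6],[23,0],[33,15],[42,0]]
[[17,6],[23,0],[31,6],[33,15],[42,0]]
[[17,6],[23,0],[29,15],[42,0]]
[[17,6],[23,0],[29,15],[45,0]]
[[17,6],[23,0],[29,15],[45,0]]
[[17,6],[23,0],[29,15],[45,0]]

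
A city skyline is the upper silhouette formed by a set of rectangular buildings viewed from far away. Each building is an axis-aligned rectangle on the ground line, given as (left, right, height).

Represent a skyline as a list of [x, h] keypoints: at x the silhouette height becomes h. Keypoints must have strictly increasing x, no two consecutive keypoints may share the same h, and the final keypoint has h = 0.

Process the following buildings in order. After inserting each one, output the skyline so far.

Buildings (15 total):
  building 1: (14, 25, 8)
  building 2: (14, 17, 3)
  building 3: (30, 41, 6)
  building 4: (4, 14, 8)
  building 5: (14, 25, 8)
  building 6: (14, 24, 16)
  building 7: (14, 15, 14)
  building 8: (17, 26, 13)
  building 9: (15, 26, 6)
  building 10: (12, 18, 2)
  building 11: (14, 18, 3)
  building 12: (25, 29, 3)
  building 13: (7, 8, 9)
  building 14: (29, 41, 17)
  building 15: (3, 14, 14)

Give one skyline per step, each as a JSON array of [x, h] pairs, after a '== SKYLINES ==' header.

== SKYLINES ==
[[14,8],[25,0]]
[[14,8],[25,0]]
[[14,8],[25,0],[30,6],[41,0]]
[[4,8],[25,0],[30,6],[41,0]]
[[4,8],[25,0],[30,6],[41,0]]
[[4,8],[14,16],[24,8],[25,0],[30,6],[41,0]]
[[4,8],[14,16],[24,8],[25,0],[30,6],[41,0]]
[[4,8],[14,16],[24,13],[26,0],[30,6],[41,0]]
[[4,8],[14,16],[24,13],[26,0],[30,6],[41,0]]
[[4,8],[14,16],[24,13],[26,0],[30,6],[41,0]]
[[4,8],[14,16],[24,13],[26,0],[30,6],[41,0]]
[[4,8],[14,16],[24,13],[26,3],[29,0],[30,6],[41,0]]
[[4,8],[7,9],[8,8],[14,16],[24,13],[26,3],[29,0],[30,6],[41,0]]
[[4,8],[7,9],[8,8],[14,16],[24,13],[26,3],[29,17],[41,0]]
[[3,14],[14,16],[24,13],[26,3],[29,17],[41,0]]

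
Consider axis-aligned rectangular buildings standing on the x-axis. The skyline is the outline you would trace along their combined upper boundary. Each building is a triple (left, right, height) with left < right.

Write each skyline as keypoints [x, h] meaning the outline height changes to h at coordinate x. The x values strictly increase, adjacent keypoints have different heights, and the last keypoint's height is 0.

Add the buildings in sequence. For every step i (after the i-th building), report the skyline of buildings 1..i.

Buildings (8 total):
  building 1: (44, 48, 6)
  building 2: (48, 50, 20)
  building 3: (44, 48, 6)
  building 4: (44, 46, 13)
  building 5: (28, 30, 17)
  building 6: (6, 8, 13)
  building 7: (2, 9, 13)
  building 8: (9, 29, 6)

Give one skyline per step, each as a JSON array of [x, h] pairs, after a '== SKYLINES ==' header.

== SKYLINES ==
[[44,6],[48,0]]
[[44,6],[48,20],[50,0]]
[[44,6],[48,20],[50,0]]
[[44,13],[46,6],[48,20],[50,0]]
[[28,17],[30,0],[44,13],[46,6],[48,20],[50,0]]
[[6,13],[8,0],[28,17],[30,0],[44,13],[46,6],[48,20],[50,0]]
[[2,13],[9,0],[28,17],[30,0],[44,13],[46,6],[48,20],[50,0]]
[[2,13],[9,6],[28,17],[30,0],[44,13],[46,6],[48,20],[50,0]]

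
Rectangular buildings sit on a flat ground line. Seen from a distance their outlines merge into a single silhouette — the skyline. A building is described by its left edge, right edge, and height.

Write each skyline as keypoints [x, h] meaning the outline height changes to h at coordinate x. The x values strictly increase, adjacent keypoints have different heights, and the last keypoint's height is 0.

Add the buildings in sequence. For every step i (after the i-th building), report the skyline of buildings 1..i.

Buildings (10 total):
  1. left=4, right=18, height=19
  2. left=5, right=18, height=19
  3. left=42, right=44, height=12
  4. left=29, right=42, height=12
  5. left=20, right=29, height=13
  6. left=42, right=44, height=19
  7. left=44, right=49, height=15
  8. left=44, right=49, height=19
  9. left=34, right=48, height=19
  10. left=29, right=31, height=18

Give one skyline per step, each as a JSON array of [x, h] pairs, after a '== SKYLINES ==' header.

== SKYLINES ==
[[4,19],[18,0]]
[[4,19],[18,0]]
[[4,19],[18,0],[42,12],[44,0]]
[[4,19],[18,0],[29,12],[44,0]]
[[4,19],[18,0],[20,13],[29,12],[44,0]]
[[4,19],[18,0],[20,13],[29,12],[42,19],[44,0]]
[[4,19],[18,0],[20,13],[29,12],[42,19],[44,15],[49,0]]
[[4,19],[18,0],[20,13],[29,12],[42,19],[49,0]]
[[4,19],[18,0],[20,13],[29,12],[34,19],[49,0]]
[[4,19],[18,0],[20,13],[29,18],[31,12],[34,19],[49,0]]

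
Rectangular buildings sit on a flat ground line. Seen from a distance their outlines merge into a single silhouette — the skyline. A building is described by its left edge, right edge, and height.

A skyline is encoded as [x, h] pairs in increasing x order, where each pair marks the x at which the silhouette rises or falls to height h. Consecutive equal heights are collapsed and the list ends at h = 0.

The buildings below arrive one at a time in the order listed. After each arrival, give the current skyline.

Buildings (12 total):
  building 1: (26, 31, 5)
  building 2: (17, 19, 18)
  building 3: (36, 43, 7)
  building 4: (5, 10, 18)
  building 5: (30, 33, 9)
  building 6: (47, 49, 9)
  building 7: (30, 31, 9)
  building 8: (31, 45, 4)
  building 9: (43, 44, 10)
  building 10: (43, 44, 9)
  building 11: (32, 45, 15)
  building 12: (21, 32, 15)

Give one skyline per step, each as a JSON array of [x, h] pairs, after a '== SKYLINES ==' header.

== SKYLINES ==
[[26,5],[31,0]]
[[17,18],[19,0],[26,5],[31,0]]
[[17,18],[19,0],[26,5],[31,0],[36,7],[43,0]]
[[5,18],[10,0],[17,18],[19,0],[26,5],[31,0],[36,7],[43,0]]
[[5,18],[10,0],[17,18],[19,0],[26,5],[30,9],[33,0],[36,7],[43,0]]
[[5,18],[10,0],[17,18],[19,0],[26,5],[30,9],[33,0],[36,7],[43,0],[47,9],[49,0]]
[[5,18],[10,0],[17,18],[19,0],[26,5],[30,9],[33,0],[36,7],[43,0],[47,9],[49,0]]
[[5,18],[10,0],[17,18],[19,0],[26,5],[30,9],[33,4],[36,7],[43,4],[45,0],[47,9],[49,0]]
[[5,18],[10,0],[17,18],[19,0],[26,5],[30,9],[33,4],[36,7],[43,10],[44,4],[45,0],[47,9],[49,0]]
[[5,18],[10,0],[17,18],[19,0],[26,5],[30,9],[33,4],[36,7],[43,10],[44,4],[45,0],[47,9],[49,0]]
[[5,18],[10,0],[17,18],[19,0],[26,5],[30,9],[32,15],[45,0],[47,9],[49,0]]
[[5,18],[10,0],[17,18],[19,0],[21,15],[45,0],[47,9],[49,0]]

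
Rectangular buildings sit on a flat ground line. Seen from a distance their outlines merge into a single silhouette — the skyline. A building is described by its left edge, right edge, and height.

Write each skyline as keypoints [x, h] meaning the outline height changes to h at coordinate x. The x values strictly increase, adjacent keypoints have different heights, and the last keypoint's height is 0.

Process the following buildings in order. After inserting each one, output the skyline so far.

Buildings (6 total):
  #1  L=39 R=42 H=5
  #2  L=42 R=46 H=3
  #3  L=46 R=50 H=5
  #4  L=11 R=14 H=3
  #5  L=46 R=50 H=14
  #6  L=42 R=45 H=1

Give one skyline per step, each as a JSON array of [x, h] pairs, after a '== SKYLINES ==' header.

== SKYLINES ==
[[39,5],[42,0]]
[[39,5],[42,3],[46,0]]
[[39,5],[42,3],[46,5],[50,0]]
[[11,3],[14,0],[39,5],[42,3],[46,5],[50,0]]
[[11,3],[14,0],[39,5],[42,3],[46,14],[50,0]]
[[11,3],[14,0],[39,5],[42,3],[46,14],[50,0]]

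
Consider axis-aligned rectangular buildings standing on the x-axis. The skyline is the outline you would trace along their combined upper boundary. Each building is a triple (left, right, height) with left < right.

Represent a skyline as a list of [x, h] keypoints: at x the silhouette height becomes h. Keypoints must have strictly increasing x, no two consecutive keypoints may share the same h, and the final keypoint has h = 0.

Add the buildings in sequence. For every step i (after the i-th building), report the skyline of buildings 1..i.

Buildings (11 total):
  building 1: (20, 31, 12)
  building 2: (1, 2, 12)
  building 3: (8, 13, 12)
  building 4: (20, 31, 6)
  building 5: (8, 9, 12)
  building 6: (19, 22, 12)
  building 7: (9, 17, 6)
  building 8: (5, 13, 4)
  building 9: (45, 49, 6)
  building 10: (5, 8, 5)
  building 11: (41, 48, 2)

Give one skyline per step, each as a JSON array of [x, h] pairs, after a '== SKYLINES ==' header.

== SKYLINES ==
[[20,12],[31,0]]
[[1,12],[2,0],[20,12],[31,0]]
[[1,12],[2,0],[8,12],[13,0],[20,12],[31,0]]
[[1,12],[2,0],[8,12],[13,0],[20,12],[31,0]]
[[1,12],[2,0],[8,12],[13,0],[20,12],[31,0]]
[[1,12],[2,0],[8,12],[13,0],[19,12],[31,0]]
[[1,12],[2,0],[8,12],[13,6],[17,0],[19,12],[31,0]]
[[1,12],[2,0],[5,4],[8,12],[13,6],[17,0],[19,12],[31,0]]
[[1,12],[2,0],[5,4],[8,12],[13,6],[17,0],[19,12],[31,0],[45,6],[49,0]]
[[1,12],[2,0],[5,5],[8,12],[13,6],[17,0],[19,12],[31,0],[45,6],[49,0]]
[[1,12],[2,0],[5,5],[8,12],[13,6],[17,0],[19,12],[31,0],[41,2],[45,6],[49,0]]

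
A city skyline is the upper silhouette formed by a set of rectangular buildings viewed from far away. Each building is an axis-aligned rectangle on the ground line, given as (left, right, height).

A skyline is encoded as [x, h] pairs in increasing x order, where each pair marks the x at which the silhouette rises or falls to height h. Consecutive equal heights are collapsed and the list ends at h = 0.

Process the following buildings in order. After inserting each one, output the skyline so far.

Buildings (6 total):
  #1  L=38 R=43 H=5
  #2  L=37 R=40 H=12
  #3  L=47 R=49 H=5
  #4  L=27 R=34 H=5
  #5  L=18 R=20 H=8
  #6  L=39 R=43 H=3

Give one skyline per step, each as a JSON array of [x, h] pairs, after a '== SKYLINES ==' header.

== SKYLINES ==
[[38,5],[43,0]]
[[37,12],[40,5],[43,0]]
[[37,12],[40,5],[43,0],[47,5],[49,0]]
[[27,5],[34,0],[37,12],[40,5],[43,0],[47,5],[49,0]]
[[18,8],[20,0],[27,5],[34,0],[37,12],[40,5],[43,0],[47,5],[49,0]]
[[18,8],[20,0],[27,5],[34,0],[37,12],[40,5],[43,0],[47,5],[49,0]]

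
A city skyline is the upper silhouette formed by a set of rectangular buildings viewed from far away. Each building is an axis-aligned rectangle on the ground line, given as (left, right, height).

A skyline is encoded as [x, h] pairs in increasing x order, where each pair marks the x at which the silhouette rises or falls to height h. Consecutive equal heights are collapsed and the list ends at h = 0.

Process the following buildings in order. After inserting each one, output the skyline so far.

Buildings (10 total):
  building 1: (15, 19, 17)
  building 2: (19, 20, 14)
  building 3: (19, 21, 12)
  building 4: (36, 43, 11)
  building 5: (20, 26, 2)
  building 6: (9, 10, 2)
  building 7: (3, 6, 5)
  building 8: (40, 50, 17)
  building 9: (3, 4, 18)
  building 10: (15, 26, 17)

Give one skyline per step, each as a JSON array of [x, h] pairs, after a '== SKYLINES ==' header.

== SKYLINES ==
[[15,17],[19,0]]
[[15,17],[19,14],[20,0]]
[[15,17],[19,14],[20,12],[21,0]]
[[15,17],[19,14],[20,12],[21,0],[36,11],[43,0]]
[[15,17],[19,14],[20,12],[21,2],[26,0],[36,11],[43,0]]
[[9,2],[10,0],[15,17],[19,14],[20,12],[21,2],[26,0],[36,11],[43,0]]
[[3,5],[6,0],[9,2],[10,0],[15,17],[19,14],[20,12],[21,2],[26,0],[36,11],[43,0]]
[[3,5],[6,0],[9,2],[10,0],[15,17],[19,14],[20,12],[21,2],[26,0],[36,11],[40,17],[50,0]]
[[3,18],[4,5],[6,0],[9,2],[10,0],[15,17],[19,14],[20,12],[21,2],[26,0],[36,11],[40,17],[50,0]]
[[3,18],[4,5],[6,0],[9,2],[10,0],[15,17],[26,0],[36,11],[40,17],[50,0]]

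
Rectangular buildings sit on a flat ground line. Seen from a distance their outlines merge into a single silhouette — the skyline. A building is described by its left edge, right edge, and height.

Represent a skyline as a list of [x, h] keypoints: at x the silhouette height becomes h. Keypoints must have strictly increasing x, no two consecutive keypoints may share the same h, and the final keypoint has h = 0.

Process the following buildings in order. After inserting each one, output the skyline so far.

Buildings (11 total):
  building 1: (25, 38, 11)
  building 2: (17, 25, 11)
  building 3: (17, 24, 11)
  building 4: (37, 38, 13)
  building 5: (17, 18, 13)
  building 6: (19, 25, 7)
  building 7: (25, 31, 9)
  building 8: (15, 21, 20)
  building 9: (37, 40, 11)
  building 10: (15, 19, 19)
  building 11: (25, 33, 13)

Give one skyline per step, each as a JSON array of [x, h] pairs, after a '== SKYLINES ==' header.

== SKYLINES ==
[[25,11],[38,0]]
[[17,11],[38,0]]
[[17,11],[38,0]]
[[17,11],[37,13],[38,0]]
[[17,13],[18,11],[37,13],[38,0]]
[[17,13],[18,11],[37,13],[38,0]]
[[17,13],[18,11],[37,13],[38,0]]
[[15,20],[21,11],[37,13],[38,0]]
[[15,20],[21,11],[37,13],[38,11],[40,0]]
[[15,20],[21,11],[37,13],[38,11],[40,0]]
[[15,20],[21,11],[25,13],[33,11],[37,13],[38,11],[40,0]]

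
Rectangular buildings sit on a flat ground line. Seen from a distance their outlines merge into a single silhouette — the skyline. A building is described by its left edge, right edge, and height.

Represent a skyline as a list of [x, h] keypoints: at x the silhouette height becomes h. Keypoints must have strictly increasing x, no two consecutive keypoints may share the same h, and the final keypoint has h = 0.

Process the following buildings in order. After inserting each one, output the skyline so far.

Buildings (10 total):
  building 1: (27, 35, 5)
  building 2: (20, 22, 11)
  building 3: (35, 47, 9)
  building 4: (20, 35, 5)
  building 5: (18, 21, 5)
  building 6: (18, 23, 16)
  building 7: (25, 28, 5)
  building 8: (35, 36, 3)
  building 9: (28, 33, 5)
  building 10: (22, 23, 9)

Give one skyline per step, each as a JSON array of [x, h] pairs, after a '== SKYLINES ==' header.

== SKYLINES ==
[[27,5],[35,0]]
[[20,11],[22,0],[27,5],[35,0]]
[[20,11],[22,0],[27,5],[35,9],[47,0]]
[[20,11],[22,5],[35,9],[47,0]]
[[18,5],[20,11],[22,5],[35,9],[47,0]]
[[18,16],[23,5],[35,9],[47,0]]
[[18,16],[23,5],[35,9],[47,0]]
[[18,16],[23,5],[35,9],[47,0]]
[[18,16],[23,5],[35,9],[47,0]]
[[18,16],[23,5],[35,9],[47,0]]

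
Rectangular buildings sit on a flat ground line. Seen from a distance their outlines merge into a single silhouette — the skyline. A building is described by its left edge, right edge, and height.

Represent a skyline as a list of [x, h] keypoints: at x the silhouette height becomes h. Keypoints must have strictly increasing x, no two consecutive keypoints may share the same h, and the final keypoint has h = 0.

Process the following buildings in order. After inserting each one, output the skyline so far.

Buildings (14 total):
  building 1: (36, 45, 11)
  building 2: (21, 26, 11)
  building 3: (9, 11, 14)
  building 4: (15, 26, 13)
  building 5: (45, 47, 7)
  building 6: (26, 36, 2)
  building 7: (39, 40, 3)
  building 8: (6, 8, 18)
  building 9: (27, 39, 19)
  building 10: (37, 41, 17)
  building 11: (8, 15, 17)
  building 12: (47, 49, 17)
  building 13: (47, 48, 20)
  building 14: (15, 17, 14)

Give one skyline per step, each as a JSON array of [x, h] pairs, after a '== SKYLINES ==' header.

== SKYLINES ==
[[36,11],[45,0]]
[[21,11],[26,0],[36,11],[45,0]]
[[9,14],[11,0],[21,11],[26,0],[36,11],[45,0]]
[[9,14],[11,0],[15,13],[26,0],[36,11],[45,0]]
[[9,14],[11,0],[15,13],[26,0],[36,11],[45,7],[47,0]]
[[9,14],[11,0],[15,13],[26,2],[36,11],[45,7],[47,0]]
[[9,14],[11,0],[15,13],[26,2],[36,11],[45,7],[47,0]]
[[6,18],[8,0],[9,14],[11,0],[15,13],[26,2],[36,11],[45,7],[47,0]]
[[6,18],[8,0],[9,14],[11,0],[15,13],[26,2],[27,19],[39,11],[45,7],[47,0]]
[[6,18],[8,0],[9,14],[11,0],[15,13],[26,2],[27,19],[39,17],[41,11],[45,7],[47,0]]
[[6,18],[8,17],[15,13],[26,2],[27,19],[39,17],[41,11],[45,7],[47,0]]
[[6,18],[8,17],[15,13],[26,2],[27,19],[39,17],[41,11],[45,7],[47,17],[49,0]]
[[6,18],[8,17],[15,13],[26,2],[27,19],[39,17],[41,11],[45,7],[47,20],[48,17],[49,0]]
[[6,18],[8,17],[15,14],[17,13],[26,2],[27,19],[39,17],[41,11],[45,7],[47,20],[48,17],[49,0]]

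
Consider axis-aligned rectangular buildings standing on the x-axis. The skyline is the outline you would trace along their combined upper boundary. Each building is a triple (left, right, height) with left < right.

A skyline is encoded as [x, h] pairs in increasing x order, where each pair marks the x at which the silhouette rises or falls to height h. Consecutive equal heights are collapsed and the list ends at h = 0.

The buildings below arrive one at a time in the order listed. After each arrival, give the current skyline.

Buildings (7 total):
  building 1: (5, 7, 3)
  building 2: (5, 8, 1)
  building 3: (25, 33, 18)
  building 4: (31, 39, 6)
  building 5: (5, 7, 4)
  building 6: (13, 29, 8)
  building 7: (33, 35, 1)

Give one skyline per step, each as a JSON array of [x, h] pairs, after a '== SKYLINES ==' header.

== SKYLINES ==
[[5,3],[7,0]]
[[5,3],[7,1],[8,0]]
[[5,3],[7,1],[8,0],[25,18],[33,0]]
[[5,3],[7,1],[8,0],[25,18],[33,6],[39,0]]
[[5,4],[7,1],[8,0],[25,18],[33,6],[39,0]]
[[5,4],[7,1],[8,0],[13,8],[25,18],[33,6],[39,0]]
[[5,4],[7,1],[8,0],[13,8],[25,18],[33,6],[39,0]]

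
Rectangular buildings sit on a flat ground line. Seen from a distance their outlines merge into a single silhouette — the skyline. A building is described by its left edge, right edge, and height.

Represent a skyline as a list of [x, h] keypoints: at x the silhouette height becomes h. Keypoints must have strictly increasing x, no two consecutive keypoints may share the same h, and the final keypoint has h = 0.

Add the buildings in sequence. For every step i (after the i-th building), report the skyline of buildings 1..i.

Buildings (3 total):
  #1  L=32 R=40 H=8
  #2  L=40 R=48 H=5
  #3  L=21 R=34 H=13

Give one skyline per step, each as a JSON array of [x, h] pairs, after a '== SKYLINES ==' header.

== SKYLINES ==
[[32,8],[40,0]]
[[32,8],[40,5],[48,0]]
[[21,13],[34,8],[40,5],[48,0]]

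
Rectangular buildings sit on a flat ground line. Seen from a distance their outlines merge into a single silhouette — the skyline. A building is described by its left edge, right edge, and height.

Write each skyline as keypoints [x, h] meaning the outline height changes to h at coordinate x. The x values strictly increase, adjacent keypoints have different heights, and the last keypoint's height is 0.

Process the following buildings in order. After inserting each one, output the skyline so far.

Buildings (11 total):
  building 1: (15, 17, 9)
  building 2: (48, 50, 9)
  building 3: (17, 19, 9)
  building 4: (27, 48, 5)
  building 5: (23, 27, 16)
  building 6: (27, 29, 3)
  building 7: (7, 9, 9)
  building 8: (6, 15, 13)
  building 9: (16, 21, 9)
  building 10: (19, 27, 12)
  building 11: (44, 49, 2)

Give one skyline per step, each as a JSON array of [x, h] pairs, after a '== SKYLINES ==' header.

== SKYLINES ==
[[15,9],[17,0]]
[[15,9],[17,0],[48,9],[50,0]]
[[15,9],[19,0],[48,9],[50,0]]
[[15,9],[19,0],[27,5],[48,9],[50,0]]
[[15,9],[19,0],[23,16],[27,5],[48,9],[50,0]]
[[15,9],[19,0],[23,16],[27,5],[48,9],[50,0]]
[[7,9],[9,0],[15,9],[19,0],[23,16],[27,5],[48,9],[50,0]]
[[6,13],[15,9],[19,0],[23,16],[27,5],[48,9],[50,0]]
[[6,13],[15,9],[21,0],[23,16],[27,5],[48,9],[50,0]]
[[6,13],[15,9],[19,12],[23,16],[27,5],[48,9],[50,0]]
[[6,13],[15,9],[19,12],[23,16],[27,5],[48,9],[50,0]]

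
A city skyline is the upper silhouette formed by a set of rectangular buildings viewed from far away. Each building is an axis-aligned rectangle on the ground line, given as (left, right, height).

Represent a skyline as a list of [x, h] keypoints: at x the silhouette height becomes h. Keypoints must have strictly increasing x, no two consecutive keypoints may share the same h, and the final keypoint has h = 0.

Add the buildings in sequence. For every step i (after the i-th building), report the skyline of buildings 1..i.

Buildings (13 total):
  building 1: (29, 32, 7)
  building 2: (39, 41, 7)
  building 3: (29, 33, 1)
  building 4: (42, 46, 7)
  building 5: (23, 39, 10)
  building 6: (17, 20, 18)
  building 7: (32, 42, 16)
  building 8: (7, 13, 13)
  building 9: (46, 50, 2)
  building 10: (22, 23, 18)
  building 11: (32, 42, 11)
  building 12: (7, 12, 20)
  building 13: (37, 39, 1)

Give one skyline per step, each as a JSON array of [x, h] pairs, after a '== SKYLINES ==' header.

== SKYLINES ==
[[29,7],[32,0]]
[[29,7],[32,0],[39,7],[41,0]]
[[29,7],[32,1],[33,0],[39,7],[41,0]]
[[29,7],[32,1],[33,0],[39,7],[41,0],[42,7],[46,0]]
[[23,10],[39,7],[41,0],[42,7],[46,0]]
[[17,18],[20,0],[23,10],[39,7],[41,0],[42,7],[46,0]]
[[17,18],[20,0],[23,10],[32,16],[42,7],[46,0]]
[[7,13],[13,0],[17,18],[20,0],[23,10],[32,16],[42,7],[46,0]]
[[7,13],[13,0],[17,18],[20,0],[23,10],[32,16],[42,7],[46,2],[50,0]]
[[7,13],[13,0],[17,18],[20,0],[22,18],[23,10],[32,16],[42,7],[46,2],[50,0]]
[[7,13],[13,0],[17,18],[20,0],[22,18],[23,10],[32,16],[42,7],[46,2],[50,0]]
[[7,20],[12,13],[13,0],[17,18],[20,0],[22,18],[23,10],[32,16],[42,7],[46,2],[50,0]]
[[7,20],[12,13],[13,0],[17,18],[20,0],[22,18],[23,10],[32,16],[42,7],[46,2],[50,0]]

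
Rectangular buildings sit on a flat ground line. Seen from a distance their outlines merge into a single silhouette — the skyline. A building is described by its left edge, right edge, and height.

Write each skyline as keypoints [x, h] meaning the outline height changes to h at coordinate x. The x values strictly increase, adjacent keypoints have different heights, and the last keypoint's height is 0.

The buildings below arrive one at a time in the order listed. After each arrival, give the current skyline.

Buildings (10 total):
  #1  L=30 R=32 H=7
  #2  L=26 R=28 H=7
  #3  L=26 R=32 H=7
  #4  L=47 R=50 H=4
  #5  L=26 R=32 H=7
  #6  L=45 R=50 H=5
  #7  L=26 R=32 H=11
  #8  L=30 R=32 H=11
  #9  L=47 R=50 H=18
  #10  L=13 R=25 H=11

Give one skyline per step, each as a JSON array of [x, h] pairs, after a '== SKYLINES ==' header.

== SKYLINES ==
[[30,7],[32,0]]
[[26,7],[28,0],[30,7],[32,0]]
[[26,7],[32,0]]
[[26,7],[32,0],[47,4],[50,0]]
[[26,7],[32,0],[47,4],[50,0]]
[[26,7],[32,0],[45,5],[50,0]]
[[26,11],[32,0],[45,5],[50,0]]
[[26,11],[32,0],[45,5],[50,0]]
[[26,11],[32,0],[45,5],[47,18],[50,0]]
[[13,11],[25,0],[26,11],[32,0],[45,5],[47,18],[50,0]]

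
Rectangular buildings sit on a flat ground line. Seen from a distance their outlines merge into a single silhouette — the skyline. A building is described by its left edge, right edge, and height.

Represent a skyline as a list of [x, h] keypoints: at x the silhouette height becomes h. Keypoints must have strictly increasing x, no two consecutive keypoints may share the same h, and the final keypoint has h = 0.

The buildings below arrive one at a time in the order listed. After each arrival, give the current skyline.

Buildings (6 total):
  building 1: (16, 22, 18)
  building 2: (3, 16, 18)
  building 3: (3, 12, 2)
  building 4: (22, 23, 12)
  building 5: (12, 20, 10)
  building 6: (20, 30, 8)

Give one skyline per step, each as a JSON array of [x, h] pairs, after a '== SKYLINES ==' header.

== SKYLINES ==
[[16,18],[22,0]]
[[3,18],[22,0]]
[[3,18],[22,0]]
[[3,18],[22,12],[23,0]]
[[3,18],[22,12],[23,0]]
[[3,18],[22,12],[23,8],[30,0]]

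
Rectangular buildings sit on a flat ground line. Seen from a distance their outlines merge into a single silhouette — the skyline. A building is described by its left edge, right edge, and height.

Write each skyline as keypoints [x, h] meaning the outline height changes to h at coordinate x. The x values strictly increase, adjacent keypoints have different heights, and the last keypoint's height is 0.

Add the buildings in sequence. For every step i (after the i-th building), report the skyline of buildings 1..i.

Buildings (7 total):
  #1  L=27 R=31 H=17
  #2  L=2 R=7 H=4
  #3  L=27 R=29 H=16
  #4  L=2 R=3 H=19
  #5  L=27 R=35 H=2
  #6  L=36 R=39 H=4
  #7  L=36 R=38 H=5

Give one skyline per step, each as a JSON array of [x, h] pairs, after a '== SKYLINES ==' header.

== SKYLINES ==
[[27,17],[31,0]]
[[2,4],[7,0],[27,17],[31,0]]
[[2,4],[7,0],[27,17],[31,0]]
[[2,19],[3,4],[7,0],[27,17],[31,0]]
[[2,19],[3,4],[7,0],[27,17],[31,2],[35,0]]
[[2,19],[3,4],[7,0],[27,17],[31,2],[35,0],[36,4],[39,0]]
[[2,19],[3,4],[7,0],[27,17],[31,2],[35,0],[36,5],[38,4],[39,0]]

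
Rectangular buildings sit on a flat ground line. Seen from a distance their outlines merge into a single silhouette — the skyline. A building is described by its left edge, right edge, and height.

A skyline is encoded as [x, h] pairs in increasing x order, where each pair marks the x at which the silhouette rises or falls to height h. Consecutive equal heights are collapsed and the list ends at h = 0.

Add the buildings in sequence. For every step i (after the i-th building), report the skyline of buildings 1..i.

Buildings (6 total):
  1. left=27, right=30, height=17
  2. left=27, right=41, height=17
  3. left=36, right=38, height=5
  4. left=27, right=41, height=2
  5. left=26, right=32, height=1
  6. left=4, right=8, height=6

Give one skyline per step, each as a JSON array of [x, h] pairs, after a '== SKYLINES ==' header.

== SKYLINES ==
[[27,17],[30,0]]
[[27,17],[41,0]]
[[27,17],[41,0]]
[[27,17],[41,0]]
[[26,1],[27,17],[41,0]]
[[4,6],[8,0],[26,1],[27,17],[41,0]]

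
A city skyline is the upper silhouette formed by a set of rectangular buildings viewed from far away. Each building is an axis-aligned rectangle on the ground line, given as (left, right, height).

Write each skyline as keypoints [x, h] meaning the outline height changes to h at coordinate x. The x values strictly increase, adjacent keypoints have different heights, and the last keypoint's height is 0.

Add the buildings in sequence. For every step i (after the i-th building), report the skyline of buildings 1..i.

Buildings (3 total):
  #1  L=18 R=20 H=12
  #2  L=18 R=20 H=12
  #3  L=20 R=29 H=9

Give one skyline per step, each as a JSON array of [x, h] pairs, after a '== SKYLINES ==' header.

== SKYLINES ==
[[18,12],[20,0]]
[[18,12],[20,0]]
[[18,12],[20,9],[29,0]]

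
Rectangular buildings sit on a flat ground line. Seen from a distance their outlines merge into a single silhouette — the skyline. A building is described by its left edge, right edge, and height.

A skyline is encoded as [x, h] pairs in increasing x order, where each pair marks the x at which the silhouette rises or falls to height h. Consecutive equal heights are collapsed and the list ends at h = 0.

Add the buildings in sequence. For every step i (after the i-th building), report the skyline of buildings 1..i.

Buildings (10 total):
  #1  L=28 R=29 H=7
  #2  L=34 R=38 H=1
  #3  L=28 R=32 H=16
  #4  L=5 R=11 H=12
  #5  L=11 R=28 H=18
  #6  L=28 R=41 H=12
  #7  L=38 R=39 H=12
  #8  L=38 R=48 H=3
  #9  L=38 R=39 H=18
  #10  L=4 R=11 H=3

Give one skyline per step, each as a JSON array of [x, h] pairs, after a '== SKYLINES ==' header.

== SKYLINES ==
[[28,7],[29,0]]
[[28,7],[29,0],[34,1],[38,0]]
[[28,16],[32,0],[34,1],[38,0]]
[[5,12],[11,0],[28,16],[32,0],[34,1],[38,0]]
[[5,12],[11,18],[28,16],[32,0],[34,1],[38,0]]
[[5,12],[11,18],[28,16],[32,12],[41,0]]
[[5,12],[11,18],[28,16],[32,12],[41,0]]
[[5,12],[11,18],[28,16],[32,12],[41,3],[48,0]]
[[5,12],[11,18],[28,16],[32,12],[38,18],[39,12],[41,3],[48,0]]
[[4,3],[5,12],[11,18],[28,16],[32,12],[38,18],[39,12],[41,3],[48,0]]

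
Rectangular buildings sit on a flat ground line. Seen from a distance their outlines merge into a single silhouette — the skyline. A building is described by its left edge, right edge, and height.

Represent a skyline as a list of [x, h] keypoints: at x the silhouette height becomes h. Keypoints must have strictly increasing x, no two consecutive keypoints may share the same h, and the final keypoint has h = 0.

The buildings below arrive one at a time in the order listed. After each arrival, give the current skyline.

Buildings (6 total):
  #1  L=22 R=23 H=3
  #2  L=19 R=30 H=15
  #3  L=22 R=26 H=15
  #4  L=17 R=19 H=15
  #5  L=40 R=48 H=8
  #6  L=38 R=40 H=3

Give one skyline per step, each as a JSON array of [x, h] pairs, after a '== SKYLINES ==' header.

== SKYLINES ==
[[22,3],[23,0]]
[[19,15],[30,0]]
[[19,15],[30,0]]
[[17,15],[30,0]]
[[17,15],[30,0],[40,8],[48,0]]
[[17,15],[30,0],[38,3],[40,8],[48,0]]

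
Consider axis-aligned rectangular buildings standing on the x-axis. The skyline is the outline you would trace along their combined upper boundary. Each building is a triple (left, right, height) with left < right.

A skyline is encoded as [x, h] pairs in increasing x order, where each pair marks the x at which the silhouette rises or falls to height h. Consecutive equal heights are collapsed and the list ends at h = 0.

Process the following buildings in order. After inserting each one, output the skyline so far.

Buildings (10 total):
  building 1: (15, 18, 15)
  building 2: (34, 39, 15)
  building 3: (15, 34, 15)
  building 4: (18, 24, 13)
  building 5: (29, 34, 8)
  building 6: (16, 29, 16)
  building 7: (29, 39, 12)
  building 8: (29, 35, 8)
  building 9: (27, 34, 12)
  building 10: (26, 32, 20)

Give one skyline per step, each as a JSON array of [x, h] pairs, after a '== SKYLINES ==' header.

== SKYLINES ==
[[15,15],[18,0]]
[[15,15],[18,0],[34,15],[39,0]]
[[15,15],[39,0]]
[[15,15],[39,0]]
[[15,15],[39,0]]
[[15,15],[16,16],[29,15],[39,0]]
[[15,15],[16,16],[29,15],[39,0]]
[[15,15],[16,16],[29,15],[39,0]]
[[15,15],[16,16],[29,15],[39,0]]
[[15,15],[16,16],[26,20],[32,15],[39,0]]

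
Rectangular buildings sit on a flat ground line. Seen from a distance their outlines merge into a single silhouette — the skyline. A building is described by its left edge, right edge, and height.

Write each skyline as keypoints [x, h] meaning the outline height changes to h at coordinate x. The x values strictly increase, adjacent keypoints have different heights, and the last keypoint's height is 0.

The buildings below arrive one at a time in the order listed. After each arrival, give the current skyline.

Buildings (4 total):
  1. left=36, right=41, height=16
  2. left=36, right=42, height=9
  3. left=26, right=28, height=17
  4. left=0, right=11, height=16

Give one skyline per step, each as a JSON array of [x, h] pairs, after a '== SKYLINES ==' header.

== SKYLINES ==
[[36,16],[41,0]]
[[36,16],[41,9],[42,0]]
[[26,17],[28,0],[36,16],[41,9],[42,0]]
[[0,16],[11,0],[26,17],[28,0],[36,16],[41,9],[42,0]]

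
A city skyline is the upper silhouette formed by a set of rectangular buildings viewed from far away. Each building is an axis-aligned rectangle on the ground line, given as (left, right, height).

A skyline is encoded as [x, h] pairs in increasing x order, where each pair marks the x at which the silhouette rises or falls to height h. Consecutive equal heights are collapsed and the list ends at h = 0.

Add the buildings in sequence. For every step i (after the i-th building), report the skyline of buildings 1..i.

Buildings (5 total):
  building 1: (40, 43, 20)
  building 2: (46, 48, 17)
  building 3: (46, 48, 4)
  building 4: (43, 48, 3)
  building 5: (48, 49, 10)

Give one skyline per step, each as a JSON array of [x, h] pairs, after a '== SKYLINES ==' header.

== SKYLINES ==
[[40,20],[43,0]]
[[40,20],[43,0],[46,17],[48,0]]
[[40,20],[43,0],[46,17],[48,0]]
[[40,20],[43,3],[46,17],[48,0]]
[[40,20],[43,3],[46,17],[48,10],[49,0]]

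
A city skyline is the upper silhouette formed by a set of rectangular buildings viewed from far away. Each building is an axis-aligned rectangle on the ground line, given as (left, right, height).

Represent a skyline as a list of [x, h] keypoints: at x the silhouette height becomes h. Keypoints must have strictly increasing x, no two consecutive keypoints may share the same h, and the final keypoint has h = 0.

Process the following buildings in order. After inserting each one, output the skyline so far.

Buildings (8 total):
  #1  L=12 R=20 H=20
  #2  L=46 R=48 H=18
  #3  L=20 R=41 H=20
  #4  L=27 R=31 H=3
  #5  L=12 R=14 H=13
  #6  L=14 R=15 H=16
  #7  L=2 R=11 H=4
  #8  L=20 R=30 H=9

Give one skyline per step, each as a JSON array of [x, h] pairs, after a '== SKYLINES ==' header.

== SKYLINES ==
[[12,20],[20,0]]
[[12,20],[20,0],[46,18],[48,0]]
[[12,20],[41,0],[46,18],[48,0]]
[[12,20],[41,0],[46,18],[48,0]]
[[12,20],[41,0],[46,18],[48,0]]
[[12,20],[41,0],[46,18],[48,0]]
[[2,4],[11,0],[12,20],[41,0],[46,18],[48,0]]
[[2,4],[11,0],[12,20],[41,0],[46,18],[48,0]]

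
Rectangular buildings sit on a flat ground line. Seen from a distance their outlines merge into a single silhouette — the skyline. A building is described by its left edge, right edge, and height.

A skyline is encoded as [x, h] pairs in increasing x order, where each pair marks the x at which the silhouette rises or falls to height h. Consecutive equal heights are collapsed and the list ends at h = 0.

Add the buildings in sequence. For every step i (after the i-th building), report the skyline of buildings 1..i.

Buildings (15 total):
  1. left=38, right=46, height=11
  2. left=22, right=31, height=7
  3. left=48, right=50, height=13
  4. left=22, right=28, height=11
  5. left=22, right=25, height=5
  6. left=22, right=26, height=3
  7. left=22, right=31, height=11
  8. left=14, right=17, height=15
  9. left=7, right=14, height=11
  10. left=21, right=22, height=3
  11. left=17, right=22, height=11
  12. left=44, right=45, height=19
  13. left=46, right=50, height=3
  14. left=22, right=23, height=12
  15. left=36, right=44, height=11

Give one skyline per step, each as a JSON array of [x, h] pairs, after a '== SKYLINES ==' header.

== SKYLINES ==
[[38,11],[46,0]]
[[22,7],[31,0],[38,11],[46,0]]
[[22,7],[31,0],[38,11],[46,0],[48,13],[50,0]]
[[22,11],[28,7],[31,0],[38,11],[46,0],[48,13],[50,0]]
[[22,11],[28,7],[31,0],[38,11],[46,0],[48,13],[50,0]]
[[22,11],[28,7],[31,0],[38,11],[46,0],[48,13],[50,0]]
[[22,11],[31,0],[38,11],[46,0],[48,13],[50,0]]
[[14,15],[17,0],[22,11],[31,0],[38,11],[46,0],[48,13],[50,0]]
[[7,11],[14,15],[17,0],[22,11],[31,0],[38,11],[46,0],[48,13],[50,0]]
[[7,11],[14,15],[17,0],[21,3],[22,11],[31,0],[38,11],[46,0],[48,13],[50,0]]
[[7,11],[14,15],[17,11],[31,0],[38,11],[46,0],[48,13],[50,0]]
[[7,11],[14,15],[17,11],[31,0],[38,11],[44,19],[45,11],[46,0],[48,13],[50,0]]
[[7,11],[14,15],[17,11],[31,0],[38,11],[44,19],[45,11],[46,3],[48,13],[50,0]]
[[7,11],[14,15],[17,11],[22,12],[23,11],[31,0],[38,11],[44,19],[45,11],[46,3],[48,13],[50,0]]
[[7,11],[14,15],[17,11],[22,12],[23,11],[31,0],[36,11],[44,19],[45,11],[46,3],[48,13],[50,0]]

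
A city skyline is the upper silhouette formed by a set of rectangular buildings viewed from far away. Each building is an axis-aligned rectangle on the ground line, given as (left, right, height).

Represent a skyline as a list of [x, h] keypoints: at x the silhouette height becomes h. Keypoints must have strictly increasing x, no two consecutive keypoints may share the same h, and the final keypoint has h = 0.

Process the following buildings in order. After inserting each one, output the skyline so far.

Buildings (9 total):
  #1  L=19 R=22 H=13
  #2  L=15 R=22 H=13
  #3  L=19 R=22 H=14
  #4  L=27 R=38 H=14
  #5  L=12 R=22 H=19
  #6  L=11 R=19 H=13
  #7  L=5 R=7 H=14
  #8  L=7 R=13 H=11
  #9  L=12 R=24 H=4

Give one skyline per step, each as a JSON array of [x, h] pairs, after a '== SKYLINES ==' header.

== SKYLINES ==
[[19,13],[22,0]]
[[15,13],[22,0]]
[[15,13],[19,14],[22,0]]
[[15,13],[19,14],[22,0],[27,14],[38,0]]
[[12,19],[22,0],[27,14],[38,0]]
[[11,13],[12,19],[22,0],[27,14],[38,0]]
[[5,14],[7,0],[11,13],[12,19],[22,0],[27,14],[38,0]]
[[5,14],[7,11],[11,13],[12,19],[22,0],[27,14],[38,0]]
[[5,14],[7,11],[11,13],[12,19],[22,4],[24,0],[27,14],[38,0]]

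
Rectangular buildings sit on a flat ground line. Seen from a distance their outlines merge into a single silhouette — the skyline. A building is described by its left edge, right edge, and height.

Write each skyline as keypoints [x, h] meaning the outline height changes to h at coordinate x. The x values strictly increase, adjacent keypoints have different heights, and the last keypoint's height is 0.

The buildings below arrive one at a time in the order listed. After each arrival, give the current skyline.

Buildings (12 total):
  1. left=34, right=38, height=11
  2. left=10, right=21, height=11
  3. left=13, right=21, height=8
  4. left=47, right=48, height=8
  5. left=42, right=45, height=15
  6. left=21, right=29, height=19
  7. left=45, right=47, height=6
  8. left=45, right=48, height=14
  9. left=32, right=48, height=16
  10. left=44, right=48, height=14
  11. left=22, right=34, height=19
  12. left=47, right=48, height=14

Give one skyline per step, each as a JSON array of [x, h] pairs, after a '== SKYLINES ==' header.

== SKYLINES ==
[[34,11],[38,0]]
[[10,11],[21,0],[34,11],[38,0]]
[[10,11],[21,0],[34,11],[38,0]]
[[10,11],[21,0],[34,11],[38,0],[47,8],[48,0]]
[[10,11],[21,0],[34,11],[38,0],[42,15],[45,0],[47,8],[48,0]]
[[10,11],[21,19],[29,0],[34,11],[38,0],[42,15],[45,0],[47,8],[48,0]]
[[10,11],[21,19],[29,0],[34,11],[38,0],[42,15],[45,6],[47,8],[48,0]]
[[10,11],[21,19],[29,0],[34,11],[38,0],[42,15],[45,14],[48,0]]
[[10,11],[21,19],[29,0],[32,16],[48,0]]
[[10,11],[21,19],[29,0],[32,16],[48,0]]
[[10,11],[21,19],[34,16],[48,0]]
[[10,11],[21,19],[34,16],[48,0]]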